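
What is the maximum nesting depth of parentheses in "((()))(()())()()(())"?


Input: "((()))(()())()()(())"
Tracking depth:
  Position 0 '(': depth becomes 1
  Position 1 '(': depth becomes 2
  Position 2 '(': depth becomes 3
  Position 3 ')': depth becomes 2
  Position 4 ')': depth becomes 1
  Position 5 ')': depth becomes 0
  Position 6 '(': depth becomes 1
  Position 7 '(': depth becomes 2
  Position 8 ')': depth becomes 1
  Position 9 '(': depth becomes 2
  Position 10 ')': depth becomes 1
  Position 11 ')': depth becomes 0
  Position 12 '(': depth becomes 1
  Position 13 ')': depth becomes 0
  Position 14 '(': depth becomes 1
  Position 15 ')': depth becomes 0
  Position 16 '(': depth becomes 1
  Position 17 '(': depth becomes 2
  Position 18 ')': depth becomes 1
  Position 19 ')': depth becomes 0
Maximum depth reached: 3

3


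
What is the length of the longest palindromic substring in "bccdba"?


Input: "bccdba"
Checking substrings for palindromes:
  [1:3] "cc" (len 2) => palindrome
Longest palindromic substring: "cc" with length 2

2


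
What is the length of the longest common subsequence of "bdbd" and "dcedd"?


LCS of "bdbd" and "dcedd"
DP table:
           d    c    e    d    d
      0    0    0    0    0    0
  b   0    0    0    0    0    0
  d   0    1    1    1    1    1
  b   0    1    1    1    1    1
  d   0    1    1    1    2    2
LCS length = dp[4][5] = 2

2


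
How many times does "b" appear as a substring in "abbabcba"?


Searching for "b" in "abbabcba"
Scanning each position:
  Position 0: "a" => no
  Position 1: "b" => MATCH
  Position 2: "b" => MATCH
  Position 3: "a" => no
  Position 4: "b" => MATCH
  Position 5: "c" => no
  Position 6: "b" => MATCH
  Position 7: "a" => no
Total occurrences: 4

4


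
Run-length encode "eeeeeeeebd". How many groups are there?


Input: eeeeeeeebd
Scanning for consecutive runs:
  Group 1: 'e' x 8 (positions 0-7)
  Group 2: 'b' x 1 (positions 8-8)
  Group 3: 'd' x 1 (positions 9-9)
Total groups: 3

3


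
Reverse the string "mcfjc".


Input: mcfjc
Reading characters right to left:
  Position 4: 'c'
  Position 3: 'j'
  Position 2: 'f'
  Position 1: 'c'
  Position 0: 'm'
Reversed: cjfcm

cjfcm


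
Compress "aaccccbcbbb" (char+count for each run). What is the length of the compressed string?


Input: aaccccbcbbb
Runs:
  'a' x 2 => "a2"
  'c' x 4 => "c4"
  'b' x 1 => "b1"
  'c' x 1 => "c1"
  'b' x 3 => "b3"
Compressed: "a2c4b1c1b3"
Compressed length: 10

10


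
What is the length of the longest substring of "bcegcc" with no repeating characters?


Input: "bcegcc"
Sliding window (track last position of each char):
  Position 0 ('b'): window [0,0] length 1 -- new best
  Position 1 ('c'): window [0,1] length 2 -- new best
  Position 2 ('e'): window [0,2] length 3 -- new best
  Position 3 ('g'): window [0,3] length 4 -- new best
  Position 4 ('c'): repeat (last at 1), move window start to 2
  Position 4 ('c'): window [2,4] length 3
  Position 5 ('c'): repeat (last at 4), move window start to 5
  Position 5 ('c'): window [5,5] length 1
Longest substring with no repeats: "bceg" with length 4

4


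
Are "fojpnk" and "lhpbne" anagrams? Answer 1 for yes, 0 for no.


Strings: "fojpnk", "lhpbne"
Sorted first:  fjknop
Sorted second: behlnp
Differ at position 0: 'f' vs 'b' => not anagrams

0


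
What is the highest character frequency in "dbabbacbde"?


Input: dbabbacbde
Character counts:
  'a': 2
  'b': 4
  'c': 1
  'd': 2
  'e': 1
Maximum frequency: 4

4


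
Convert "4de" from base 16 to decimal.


Input: "4de" in base 16
Positional expansion:
  Digit '4' (value 4) x 16^2 = 1024
  Digit 'd' (value 13) x 16^1 = 208
  Digit 'e' (value 14) x 16^0 = 14
Sum = 1246

1246


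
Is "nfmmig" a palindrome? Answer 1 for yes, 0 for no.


Input: nfmmig
Reversed: gimmfn
  Compare pos 0 ('n') with pos 5 ('g'): MISMATCH
  Compare pos 1 ('f') with pos 4 ('i'): MISMATCH
  Compare pos 2 ('m') with pos 3 ('m'): match
Result: not a palindrome

0


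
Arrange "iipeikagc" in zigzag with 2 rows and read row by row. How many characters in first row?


Zigzag "iipeikagc" into 2 rows:
Placing characters:
  'i' => row 0
  'i' => row 1
  'p' => row 0
  'e' => row 1
  'i' => row 0
  'k' => row 1
  'a' => row 0
  'g' => row 1
  'c' => row 0
Rows:
  Row 0: "ipiac"
  Row 1: "iekg"
First row length: 5

5


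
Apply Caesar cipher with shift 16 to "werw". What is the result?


Caesar cipher: shift "werw" by 16
  'w' (pos 22) + 16 = pos 12 = 'm'
  'e' (pos 4) + 16 = pos 20 = 'u'
  'r' (pos 17) + 16 = pos 7 = 'h'
  'w' (pos 22) + 16 = pos 12 = 'm'
Result: muhm

muhm


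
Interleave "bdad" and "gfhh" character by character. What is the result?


Interleaving "bdad" and "gfhh":
  Position 0: 'b' from first, 'g' from second => "bg"
  Position 1: 'd' from first, 'f' from second => "df"
  Position 2: 'a' from first, 'h' from second => "ah"
  Position 3: 'd' from first, 'h' from second => "dh"
Result: bgdfahdh

bgdfahdh


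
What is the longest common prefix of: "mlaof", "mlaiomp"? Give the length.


Words: mlaof, mlaiomp
  Position 0: all 'm' => match
  Position 1: all 'l' => match
  Position 2: all 'a' => match
  Position 3: ('o', 'i') => mismatch, stop
LCP = "mla" (length 3)

3


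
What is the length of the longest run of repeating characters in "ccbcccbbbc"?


Input: "ccbcccbbbc"
Scanning for longest run:
  Position 1 ('c'): continues run of 'c', length=2
  Position 2 ('b'): new char, reset run to 1
  Position 3 ('c'): new char, reset run to 1
  Position 4 ('c'): continues run of 'c', length=2
  Position 5 ('c'): continues run of 'c', length=3
  Position 6 ('b'): new char, reset run to 1
  Position 7 ('b'): continues run of 'b', length=2
  Position 8 ('b'): continues run of 'b', length=3
  Position 9 ('c'): new char, reset run to 1
Longest run: 'c' with length 3

3


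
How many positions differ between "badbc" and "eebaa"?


Comparing "badbc" and "eebaa" position by position:
  Position 0: 'b' vs 'e' => DIFFER
  Position 1: 'a' vs 'e' => DIFFER
  Position 2: 'd' vs 'b' => DIFFER
  Position 3: 'b' vs 'a' => DIFFER
  Position 4: 'c' vs 'a' => DIFFER
Positions that differ: 5

5


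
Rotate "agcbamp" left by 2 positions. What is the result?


Input: "agcbamp", rotate left by 2
First 2 characters: "ag"
Remaining characters: "cbamp"
Concatenate remaining + first: "cbamp" + "ag" = "cbampag"

cbampag


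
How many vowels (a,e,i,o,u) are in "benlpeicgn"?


Input: benlpeicgn
Checking each character:
  'b' at position 0: consonant
  'e' at position 1: vowel (running total: 1)
  'n' at position 2: consonant
  'l' at position 3: consonant
  'p' at position 4: consonant
  'e' at position 5: vowel (running total: 2)
  'i' at position 6: vowel (running total: 3)
  'c' at position 7: consonant
  'g' at position 8: consonant
  'n' at position 9: consonant
Total vowels: 3

3


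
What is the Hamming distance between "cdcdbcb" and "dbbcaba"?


Comparing "cdcdbcb" and "dbbcaba" position by position:
  Position 0: 'c' vs 'd' => differ
  Position 1: 'd' vs 'b' => differ
  Position 2: 'c' vs 'b' => differ
  Position 3: 'd' vs 'c' => differ
  Position 4: 'b' vs 'a' => differ
  Position 5: 'c' vs 'b' => differ
  Position 6: 'b' vs 'a' => differ
Total differences (Hamming distance): 7

7


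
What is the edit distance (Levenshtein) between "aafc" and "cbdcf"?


Computing edit distance: "aafc" -> "cbdcf"
DP table:
           c    b    d    c    f
      0    1    2    3    4    5
  a   1    1    2    3    4    5
  a   2    2    2    3    4    5
  f   3    3    3    3    4    4
  c   4    3    4    4    3    4
Edit distance = dp[4][5] = 4

4


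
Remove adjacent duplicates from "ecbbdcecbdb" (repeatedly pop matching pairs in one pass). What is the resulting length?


Input: ecbbdcecbdb
Stack-based adjacent duplicate removal:
  Read 'e': push. Stack: e
  Read 'c': push. Stack: ec
  Read 'b': push. Stack: ecb
  Read 'b': matches stack top 'b' => pop. Stack: ec
  Read 'd': push. Stack: ecd
  Read 'c': push. Stack: ecdc
  Read 'e': push. Stack: ecdce
  Read 'c': push. Stack: ecdcec
  Read 'b': push. Stack: ecdcecb
  Read 'd': push. Stack: ecdcecbd
  Read 'b': push. Stack: ecdcecbdb
Final stack: "ecdcecbdb" (length 9)

9


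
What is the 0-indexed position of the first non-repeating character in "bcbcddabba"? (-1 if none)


Input: bcbcddabba
Character frequencies:
  'a': 2
  'b': 4
  'c': 2
  'd': 2
Scanning left to right for freq == 1:
  Position 0 ('b'): freq=4, skip
  Position 1 ('c'): freq=2, skip
  Position 2 ('b'): freq=4, skip
  Position 3 ('c'): freq=2, skip
  Position 4 ('d'): freq=2, skip
  Position 5 ('d'): freq=2, skip
  Position 6 ('a'): freq=2, skip
  Position 7 ('b'): freq=4, skip
  Position 8 ('b'): freq=4, skip
  Position 9 ('a'): freq=2, skip
  No unique character found => answer = -1

-1


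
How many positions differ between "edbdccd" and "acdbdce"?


Comparing "edbdccd" and "acdbdce" position by position:
  Position 0: 'e' vs 'a' => DIFFER
  Position 1: 'd' vs 'c' => DIFFER
  Position 2: 'b' vs 'd' => DIFFER
  Position 3: 'd' vs 'b' => DIFFER
  Position 4: 'c' vs 'd' => DIFFER
  Position 5: 'c' vs 'c' => same
  Position 6: 'd' vs 'e' => DIFFER
Positions that differ: 6

6


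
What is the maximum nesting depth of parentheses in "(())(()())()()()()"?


Input: "(())(()())()()()()"
Tracking depth:
  Position 0 '(': depth becomes 1
  Position 1 '(': depth becomes 2
  Position 2 ')': depth becomes 1
  Position 3 ')': depth becomes 0
  Position 4 '(': depth becomes 1
  Position 5 '(': depth becomes 2
  Position 6 ')': depth becomes 1
  Position 7 '(': depth becomes 2
  Position 8 ')': depth becomes 1
  Position 9 ')': depth becomes 0
  Position 10 '(': depth becomes 1
  Position 11 ')': depth becomes 0
  Position 12 '(': depth becomes 1
  Position 13 ')': depth becomes 0
  Position 14 '(': depth becomes 1
  Position 15 ')': depth becomes 0
  Position 16 '(': depth becomes 1
  Position 17 ')': depth becomes 0
Maximum depth reached: 2

2


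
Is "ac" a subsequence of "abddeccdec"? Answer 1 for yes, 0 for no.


Check if "ac" is a subsequence of "abddeccdec"
Greedy scan:
  Position 0 ('a'): matches sub[0] = 'a'
  Position 1 ('b'): no match needed
  Position 2 ('d'): no match needed
  Position 3 ('d'): no match needed
  Position 4 ('e'): no match needed
  Position 5 ('c'): matches sub[1] = 'c'
  Position 6 ('c'): no match needed
  Position 7 ('d'): no match needed
  Position 8 ('e'): no match needed
  Position 9 ('c'): no match needed
All 2 characters matched => is a subsequence

1


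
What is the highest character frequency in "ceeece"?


Input: ceeece
Character counts:
  'c': 2
  'e': 4
Maximum frequency: 4

4


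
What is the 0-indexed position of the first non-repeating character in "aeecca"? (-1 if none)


Input: aeecca
Character frequencies:
  'a': 2
  'c': 2
  'e': 2
Scanning left to right for freq == 1:
  Position 0 ('a'): freq=2, skip
  Position 1 ('e'): freq=2, skip
  Position 2 ('e'): freq=2, skip
  Position 3 ('c'): freq=2, skip
  Position 4 ('c'): freq=2, skip
  Position 5 ('a'): freq=2, skip
  No unique character found => answer = -1

-1


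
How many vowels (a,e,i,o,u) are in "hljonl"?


Input: hljonl
Checking each character:
  'h' at position 0: consonant
  'l' at position 1: consonant
  'j' at position 2: consonant
  'o' at position 3: vowel (running total: 1)
  'n' at position 4: consonant
  'l' at position 5: consonant
Total vowels: 1

1


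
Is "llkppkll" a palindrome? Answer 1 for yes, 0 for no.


Input: llkppkll
Reversed: llkppkll
  Compare pos 0 ('l') with pos 7 ('l'): match
  Compare pos 1 ('l') with pos 6 ('l'): match
  Compare pos 2 ('k') with pos 5 ('k'): match
  Compare pos 3 ('p') with pos 4 ('p'): match
Result: palindrome

1


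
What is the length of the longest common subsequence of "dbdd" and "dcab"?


LCS of "dbdd" and "dcab"
DP table:
           d    c    a    b
      0    0    0    0    0
  d   0    1    1    1    1
  b   0    1    1    1    2
  d   0    1    1    1    2
  d   0    1    1    1    2
LCS length = dp[4][4] = 2

2


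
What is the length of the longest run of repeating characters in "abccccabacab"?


Input: "abccccabacab"
Scanning for longest run:
  Position 1 ('b'): new char, reset run to 1
  Position 2 ('c'): new char, reset run to 1
  Position 3 ('c'): continues run of 'c', length=2
  Position 4 ('c'): continues run of 'c', length=3
  Position 5 ('c'): continues run of 'c', length=4
  Position 6 ('a'): new char, reset run to 1
  Position 7 ('b'): new char, reset run to 1
  Position 8 ('a'): new char, reset run to 1
  Position 9 ('c'): new char, reset run to 1
  Position 10 ('a'): new char, reset run to 1
  Position 11 ('b'): new char, reset run to 1
Longest run: 'c' with length 4

4


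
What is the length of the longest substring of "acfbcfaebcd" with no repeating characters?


Input: "acfbcfaebcd"
Sliding window (track last position of each char):
  Position 0 ('a'): window [0,0] length 1 -- new best
  Position 1 ('c'): window [0,1] length 2 -- new best
  Position 2 ('f'): window [0,2] length 3 -- new best
  Position 3 ('b'): window [0,3] length 4 -- new best
  Position 4 ('c'): repeat (last at 1), move window start to 2
  Position 4 ('c'): window [2,4] length 3
  Position 5 ('f'): repeat (last at 2), move window start to 3
  Position 5 ('f'): window [3,5] length 3
  Position 6 ('a'): window [3,6] length 4
  Position 7 ('e'): window [3,7] length 5 -- new best
  Position 8 ('b'): repeat (last at 3), move window start to 4
  Position 8 ('b'): window [4,8] length 5
  Position 9 ('c'): repeat (last at 4), move window start to 5
  Position 9 ('c'): window [5,9] length 5
  Position 10 ('d'): window [5,10] length 6 -- new best
Longest substring with no repeats: "faebcd" with length 6

6


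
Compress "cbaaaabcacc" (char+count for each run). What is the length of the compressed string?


Input: cbaaaabcacc
Runs:
  'c' x 1 => "c1"
  'b' x 1 => "b1"
  'a' x 4 => "a4"
  'b' x 1 => "b1"
  'c' x 1 => "c1"
  'a' x 1 => "a1"
  'c' x 2 => "c2"
Compressed: "c1b1a4b1c1a1c2"
Compressed length: 14

14


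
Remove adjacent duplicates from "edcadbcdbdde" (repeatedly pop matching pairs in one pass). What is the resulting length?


Input: edcadbcdbdde
Stack-based adjacent duplicate removal:
  Read 'e': push. Stack: e
  Read 'd': push. Stack: ed
  Read 'c': push. Stack: edc
  Read 'a': push. Stack: edca
  Read 'd': push. Stack: edcad
  Read 'b': push. Stack: edcadb
  Read 'c': push. Stack: edcadbc
  Read 'd': push. Stack: edcadbcd
  Read 'b': push. Stack: edcadbcdb
  Read 'd': push. Stack: edcadbcdbd
  Read 'd': matches stack top 'd' => pop. Stack: edcadbcdb
  Read 'e': push. Stack: edcadbcdbe
Final stack: "edcadbcdbe" (length 10)

10


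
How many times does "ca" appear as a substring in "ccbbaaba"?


Searching for "ca" in "ccbbaaba"
Scanning each position:
  Position 0: "cc" => no
  Position 1: "cb" => no
  Position 2: "bb" => no
  Position 3: "ba" => no
  Position 4: "aa" => no
  Position 5: "ab" => no
  Position 6: "ba" => no
Total occurrences: 0

0


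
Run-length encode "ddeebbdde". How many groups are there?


Input: ddeebbdde
Scanning for consecutive runs:
  Group 1: 'd' x 2 (positions 0-1)
  Group 2: 'e' x 2 (positions 2-3)
  Group 3: 'b' x 2 (positions 4-5)
  Group 4: 'd' x 2 (positions 6-7)
  Group 5: 'e' x 1 (positions 8-8)
Total groups: 5

5


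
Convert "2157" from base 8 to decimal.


Input: "2157" in base 8
Positional expansion:
  Digit '2' (value 2) x 8^3 = 1024
  Digit '1' (value 1) x 8^2 = 64
  Digit '5' (value 5) x 8^1 = 40
  Digit '7' (value 7) x 8^0 = 7
Sum = 1135

1135


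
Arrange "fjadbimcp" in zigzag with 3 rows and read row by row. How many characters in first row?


Zigzag "fjadbimcp" into 3 rows:
Placing characters:
  'f' => row 0
  'j' => row 1
  'a' => row 2
  'd' => row 1
  'b' => row 0
  'i' => row 1
  'm' => row 2
  'c' => row 1
  'p' => row 0
Rows:
  Row 0: "fbp"
  Row 1: "jdic"
  Row 2: "am"
First row length: 3

3


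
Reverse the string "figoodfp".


Input: figoodfp
Reading characters right to left:
  Position 7: 'p'
  Position 6: 'f'
  Position 5: 'd'
  Position 4: 'o'
  Position 3: 'o'
  Position 2: 'g'
  Position 1: 'i'
  Position 0: 'f'
Reversed: pfdoogif

pfdoogif


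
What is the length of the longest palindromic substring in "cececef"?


Input: "cececef"
Checking substrings for palindromes:
  [0:5] "cecec" (len 5) => palindrome
  [1:6] "ecece" (len 5) => palindrome
  [0:3] "cec" (len 3) => palindrome
  [1:4] "ece" (len 3) => palindrome
  [2:5] "cec" (len 3) => palindrome
  [3:6] "ece" (len 3) => palindrome
Longest palindromic substring: "cecec" with length 5

5


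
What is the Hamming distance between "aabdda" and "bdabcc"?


Comparing "aabdda" and "bdabcc" position by position:
  Position 0: 'a' vs 'b' => differ
  Position 1: 'a' vs 'd' => differ
  Position 2: 'b' vs 'a' => differ
  Position 3: 'd' vs 'b' => differ
  Position 4: 'd' vs 'c' => differ
  Position 5: 'a' vs 'c' => differ
Total differences (Hamming distance): 6

6


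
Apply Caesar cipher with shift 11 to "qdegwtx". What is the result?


Caesar cipher: shift "qdegwtx" by 11
  'q' (pos 16) + 11 = pos 1 = 'b'
  'd' (pos 3) + 11 = pos 14 = 'o'
  'e' (pos 4) + 11 = pos 15 = 'p'
  'g' (pos 6) + 11 = pos 17 = 'r'
  'w' (pos 22) + 11 = pos 7 = 'h'
  't' (pos 19) + 11 = pos 4 = 'e'
  'x' (pos 23) + 11 = pos 8 = 'i'
Result: boprhei

boprhei


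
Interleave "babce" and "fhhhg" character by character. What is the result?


Interleaving "babce" and "fhhhg":
  Position 0: 'b' from first, 'f' from second => "bf"
  Position 1: 'a' from first, 'h' from second => "ah"
  Position 2: 'b' from first, 'h' from second => "bh"
  Position 3: 'c' from first, 'h' from second => "ch"
  Position 4: 'e' from first, 'g' from second => "eg"
Result: bfahbhcheg

bfahbhcheg


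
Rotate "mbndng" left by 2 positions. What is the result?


Input: "mbndng", rotate left by 2
First 2 characters: "mb"
Remaining characters: "ndng"
Concatenate remaining + first: "ndng" + "mb" = "ndngmb"

ndngmb


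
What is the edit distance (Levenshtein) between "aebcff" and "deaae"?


Computing edit distance: "aebcff" -> "deaae"
DP table:
           d    e    a    a    e
      0    1    2    3    4    5
  a   1    1    2    2    3    4
  e   2    2    1    2    3    3
  b   3    3    2    2    3    4
  c   4    4    3    3    3    4
  f   5    5    4    4    4    4
  f   6    6    5    5    5    5
Edit distance = dp[6][5] = 5

5


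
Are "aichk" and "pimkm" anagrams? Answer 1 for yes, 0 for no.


Strings: "aichk", "pimkm"
Sorted first:  achik
Sorted second: ikmmp
Differ at position 0: 'a' vs 'i' => not anagrams

0


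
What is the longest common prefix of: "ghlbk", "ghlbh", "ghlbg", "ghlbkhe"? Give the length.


Words: ghlbk, ghlbh, ghlbg, ghlbkhe
  Position 0: all 'g' => match
  Position 1: all 'h' => match
  Position 2: all 'l' => match
  Position 3: all 'b' => match
  Position 4: ('k', 'h', 'g', 'k') => mismatch, stop
LCP = "ghlb" (length 4)

4


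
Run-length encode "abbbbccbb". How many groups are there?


Input: abbbbccbb
Scanning for consecutive runs:
  Group 1: 'a' x 1 (positions 0-0)
  Group 2: 'b' x 4 (positions 1-4)
  Group 3: 'c' x 2 (positions 5-6)
  Group 4: 'b' x 2 (positions 7-8)
Total groups: 4

4


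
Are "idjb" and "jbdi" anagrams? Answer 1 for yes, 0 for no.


Strings: "idjb", "jbdi"
Sorted first:  bdij
Sorted second: bdij
Sorted forms match => anagrams

1


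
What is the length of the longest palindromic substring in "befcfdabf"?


Input: "befcfdabf"
Checking substrings for palindromes:
  [2:5] "fcf" (len 3) => palindrome
Longest palindromic substring: "fcf" with length 3

3


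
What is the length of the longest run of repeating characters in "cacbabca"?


Input: "cacbabca"
Scanning for longest run:
  Position 1 ('a'): new char, reset run to 1
  Position 2 ('c'): new char, reset run to 1
  Position 3 ('b'): new char, reset run to 1
  Position 4 ('a'): new char, reset run to 1
  Position 5 ('b'): new char, reset run to 1
  Position 6 ('c'): new char, reset run to 1
  Position 7 ('a'): new char, reset run to 1
Longest run: 'c' with length 1

1


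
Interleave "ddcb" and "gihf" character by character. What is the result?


Interleaving "ddcb" and "gihf":
  Position 0: 'd' from first, 'g' from second => "dg"
  Position 1: 'd' from first, 'i' from second => "di"
  Position 2: 'c' from first, 'h' from second => "ch"
  Position 3: 'b' from first, 'f' from second => "bf"
Result: dgdichbf

dgdichbf


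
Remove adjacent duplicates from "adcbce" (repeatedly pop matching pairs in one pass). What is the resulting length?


Input: adcbce
Stack-based adjacent duplicate removal:
  Read 'a': push. Stack: a
  Read 'd': push. Stack: ad
  Read 'c': push. Stack: adc
  Read 'b': push. Stack: adcb
  Read 'c': push. Stack: adcbc
  Read 'e': push. Stack: adcbce
Final stack: "adcbce" (length 6)

6


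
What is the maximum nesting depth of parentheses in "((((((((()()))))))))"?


Input: "((((((((()()))))))))"
Tracking depth:
  Position 0 '(': depth becomes 1
  Position 1 '(': depth becomes 2
  Position 2 '(': depth becomes 3
  Position 3 '(': depth becomes 4
  Position 4 '(': depth becomes 5
  Position 5 '(': depth becomes 6
  Position 6 '(': depth becomes 7
  Position 7 '(': depth becomes 8
  Position 8 '(': depth becomes 9
  Position 9 ')': depth becomes 8
  Position 10 '(': depth becomes 9
  Position 11 ')': depth becomes 8
  Position 12 ')': depth becomes 7
  Position 13 ')': depth becomes 6
  Position 14 ')': depth becomes 5
  Position 15 ')': depth becomes 4
  Position 16 ')': depth becomes 3
  Position 17 ')': depth becomes 2
  Position 18 ')': depth becomes 1
  Position 19 ')': depth becomes 0
Maximum depth reached: 9

9


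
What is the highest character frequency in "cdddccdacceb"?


Input: cdddccdacceb
Character counts:
  'a': 1
  'b': 1
  'c': 5
  'd': 4
  'e': 1
Maximum frequency: 5

5


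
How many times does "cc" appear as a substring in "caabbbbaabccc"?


Searching for "cc" in "caabbbbaabccc"
Scanning each position:
  Position 0: "ca" => no
  Position 1: "aa" => no
  Position 2: "ab" => no
  Position 3: "bb" => no
  Position 4: "bb" => no
  Position 5: "bb" => no
  Position 6: "ba" => no
  Position 7: "aa" => no
  Position 8: "ab" => no
  Position 9: "bc" => no
  Position 10: "cc" => MATCH
  Position 11: "cc" => MATCH
Total occurrences: 2

2


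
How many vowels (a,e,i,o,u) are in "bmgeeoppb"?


Input: bmgeeoppb
Checking each character:
  'b' at position 0: consonant
  'm' at position 1: consonant
  'g' at position 2: consonant
  'e' at position 3: vowel (running total: 1)
  'e' at position 4: vowel (running total: 2)
  'o' at position 5: vowel (running total: 3)
  'p' at position 6: consonant
  'p' at position 7: consonant
  'b' at position 8: consonant
Total vowels: 3

3


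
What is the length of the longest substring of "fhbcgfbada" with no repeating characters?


Input: "fhbcgfbada"
Sliding window (track last position of each char):
  Position 0 ('f'): window [0,0] length 1 -- new best
  Position 1 ('h'): window [0,1] length 2 -- new best
  Position 2 ('b'): window [0,2] length 3 -- new best
  Position 3 ('c'): window [0,3] length 4 -- new best
  Position 4 ('g'): window [0,4] length 5 -- new best
  Position 5 ('f'): repeat (last at 0), move window start to 1
  Position 5 ('f'): window [1,5] length 5
  Position 6 ('b'): repeat (last at 2), move window start to 3
  Position 6 ('b'): window [3,6] length 4
  Position 7 ('a'): window [3,7] length 5
  Position 8 ('d'): window [3,8] length 6 -- new best
  Position 9 ('a'): repeat (last at 7), move window start to 8
  Position 9 ('a'): window [8,9] length 2
Longest substring with no repeats: "cgfbad" with length 6

6


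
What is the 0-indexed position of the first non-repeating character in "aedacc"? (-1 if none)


Input: aedacc
Character frequencies:
  'a': 2
  'c': 2
  'd': 1
  'e': 1
Scanning left to right for freq == 1:
  Position 0 ('a'): freq=2, skip
  Position 1 ('e'): unique! => answer = 1

1


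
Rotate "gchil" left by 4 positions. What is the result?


Input: "gchil", rotate left by 4
First 4 characters: "gchi"
Remaining characters: "l"
Concatenate remaining + first: "l" + "gchi" = "lgchi"

lgchi


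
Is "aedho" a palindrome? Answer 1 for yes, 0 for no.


Input: aedho
Reversed: ohdea
  Compare pos 0 ('a') with pos 4 ('o'): MISMATCH
  Compare pos 1 ('e') with pos 3 ('h'): MISMATCH
Result: not a palindrome

0


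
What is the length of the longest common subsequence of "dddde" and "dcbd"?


LCS of "dddde" and "dcbd"
DP table:
           d    c    b    d
      0    0    0    0    0
  d   0    1    1    1    1
  d   0    1    1    1    2
  d   0    1    1    1    2
  d   0    1    1    1    2
  e   0    1    1    1    2
LCS length = dp[5][4] = 2

2


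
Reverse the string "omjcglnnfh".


Input: omjcglnnfh
Reading characters right to left:
  Position 9: 'h'
  Position 8: 'f'
  Position 7: 'n'
  Position 6: 'n'
  Position 5: 'l'
  Position 4: 'g'
  Position 3: 'c'
  Position 2: 'j'
  Position 1: 'm'
  Position 0: 'o'
Reversed: hfnnlgcjmo

hfnnlgcjmo


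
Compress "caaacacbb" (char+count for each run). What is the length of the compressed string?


Input: caaacacbb
Runs:
  'c' x 1 => "c1"
  'a' x 3 => "a3"
  'c' x 1 => "c1"
  'a' x 1 => "a1"
  'c' x 1 => "c1"
  'b' x 2 => "b2"
Compressed: "c1a3c1a1c1b2"
Compressed length: 12

12


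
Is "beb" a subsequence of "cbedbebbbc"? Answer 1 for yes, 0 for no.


Check if "beb" is a subsequence of "cbedbebbbc"
Greedy scan:
  Position 0 ('c'): no match needed
  Position 1 ('b'): matches sub[0] = 'b'
  Position 2 ('e'): matches sub[1] = 'e'
  Position 3 ('d'): no match needed
  Position 4 ('b'): matches sub[2] = 'b'
  Position 5 ('e'): no match needed
  Position 6 ('b'): no match needed
  Position 7 ('b'): no match needed
  Position 8 ('b'): no match needed
  Position 9 ('c'): no match needed
All 3 characters matched => is a subsequence

1


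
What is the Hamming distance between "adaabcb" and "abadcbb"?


Comparing "adaabcb" and "abadcbb" position by position:
  Position 0: 'a' vs 'a' => same
  Position 1: 'd' vs 'b' => differ
  Position 2: 'a' vs 'a' => same
  Position 3: 'a' vs 'd' => differ
  Position 4: 'b' vs 'c' => differ
  Position 5: 'c' vs 'b' => differ
  Position 6: 'b' vs 'b' => same
Total differences (Hamming distance): 4

4


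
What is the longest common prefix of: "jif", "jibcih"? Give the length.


Words: jif, jibcih
  Position 0: all 'j' => match
  Position 1: all 'i' => match
  Position 2: ('f', 'b') => mismatch, stop
LCP = "ji" (length 2)

2


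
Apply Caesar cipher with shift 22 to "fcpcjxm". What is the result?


Caesar cipher: shift "fcpcjxm" by 22
  'f' (pos 5) + 22 = pos 1 = 'b'
  'c' (pos 2) + 22 = pos 24 = 'y'
  'p' (pos 15) + 22 = pos 11 = 'l'
  'c' (pos 2) + 22 = pos 24 = 'y'
  'j' (pos 9) + 22 = pos 5 = 'f'
  'x' (pos 23) + 22 = pos 19 = 't'
  'm' (pos 12) + 22 = pos 8 = 'i'
Result: bylyfti

bylyfti


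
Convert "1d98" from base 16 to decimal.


Input: "1d98" in base 16
Positional expansion:
  Digit '1' (value 1) x 16^3 = 4096
  Digit 'd' (value 13) x 16^2 = 3328
  Digit '9' (value 9) x 16^1 = 144
  Digit '8' (value 8) x 16^0 = 8
Sum = 7576

7576


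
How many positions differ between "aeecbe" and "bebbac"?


Comparing "aeecbe" and "bebbac" position by position:
  Position 0: 'a' vs 'b' => DIFFER
  Position 1: 'e' vs 'e' => same
  Position 2: 'e' vs 'b' => DIFFER
  Position 3: 'c' vs 'b' => DIFFER
  Position 4: 'b' vs 'a' => DIFFER
  Position 5: 'e' vs 'c' => DIFFER
Positions that differ: 5

5


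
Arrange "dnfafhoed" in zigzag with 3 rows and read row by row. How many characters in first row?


Zigzag "dnfafhoed" into 3 rows:
Placing characters:
  'd' => row 0
  'n' => row 1
  'f' => row 2
  'a' => row 1
  'f' => row 0
  'h' => row 1
  'o' => row 2
  'e' => row 1
  'd' => row 0
Rows:
  Row 0: "dfd"
  Row 1: "nahe"
  Row 2: "fo"
First row length: 3

3


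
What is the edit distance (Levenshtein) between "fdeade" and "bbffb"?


Computing edit distance: "fdeade" -> "bbffb"
DP table:
           b    b    f    f    b
      0    1    2    3    4    5
  f   1    1    2    2    3    4
  d   2    2    2    3    3    4
  e   3    3    3    3    4    4
  a   4    4    4    4    4    5
  d   5    5    5    5    5    5
  e   6    6    6    6    6    6
Edit distance = dp[6][5] = 6

6


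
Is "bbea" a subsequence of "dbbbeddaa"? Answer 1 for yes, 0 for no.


Check if "bbea" is a subsequence of "dbbbeddaa"
Greedy scan:
  Position 0 ('d'): no match needed
  Position 1 ('b'): matches sub[0] = 'b'
  Position 2 ('b'): matches sub[1] = 'b'
  Position 3 ('b'): no match needed
  Position 4 ('e'): matches sub[2] = 'e'
  Position 5 ('d'): no match needed
  Position 6 ('d'): no match needed
  Position 7 ('a'): matches sub[3] = 'a'
  Position 8 ('a'): no match needed
All 4 characters matched => is a subsequence

1


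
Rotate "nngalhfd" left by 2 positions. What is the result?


Input: "nngalhfd", rotate left by 2
First 2 characters: "nn"
Remaining characters: "galhfd"
Concatenate remaining + first: "galhfd" + "nn" = "galhfdnn"

galhfdnn


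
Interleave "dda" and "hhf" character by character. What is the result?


Interleaving "dda" and "hhf":
  Position 0: 'd' from first, 'h' from second => "dh"
  Position 1: 'd' from first, 'h' from second => "dh"
  Position 2: 'a' from first, 'f' from second => "af"
Result: dhdhaf

dhdhaf


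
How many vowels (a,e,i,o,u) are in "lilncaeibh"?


Input: lilncaeibh
Checking each character:
  'l' at position 0: consonant
  'i' at position 1: vowel (running total: 1)
  'l' at position 2: consonant
  'n' at position 3: consonant
  'c' at position 4: consonant
  'a' at position 5: vowel (running total: 2)
  'e' at position 6: vowel (running total: 3)
  'i' at position 7: vowel (running total: 4)
  'b' at position 8: consonant
  'h' at position 9: consonant
Total vowels: 4

4


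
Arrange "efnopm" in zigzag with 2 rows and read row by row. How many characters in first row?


Zigzag "efnopm" into 2 rows:
Placing characters:
  'e' => row 0
  'f' => row 1
  'n' => row 0
  'o' => row 1
  'p' => row 0
  'm' => row 1
Rows:
  Row 0: "enp"
  Row 1: "fom"
First row length: 3

3


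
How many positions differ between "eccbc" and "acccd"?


Comparing "eccbc" and "acccd" position by position:
  Position 0: 'e' vs 'a' => DIFFER
  Position 1: 'c' vs 'c' => same
  Position 2: 'c' vs 'c' => same
  Position 3: 'b' vs 'c' => DIFFER
  Position 4: 'c' vs 'd' => DIFFER
Positions that differ: 3

3


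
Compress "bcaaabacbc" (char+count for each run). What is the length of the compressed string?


Input: bcaaabacbc
Runs:
  'b' x 1 => "b1"
  'c' x 1 => "c1"
  'a' x 3 => "a3"
  'b' x 1 => "b1"
  'a' x 1 => "a1"
  'c' x 1 => "c1"
  'b' x 1 => "b1"
  'c' x 1 => "c1"
Compressed: "b1c1a3b1a1c1b1c1"
Compressed length: 16

16


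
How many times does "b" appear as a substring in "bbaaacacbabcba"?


Searching for "b" in "bbaaacacbabcba"
Scanning each position:
  Position 0: "b" => MATCH
  Position 1: "b" => MATCH
  Position 2: "a" => no
  Position 3: "a" => no
  Position 4: "a" => no
  Position 5: "c" => no
  Position 6: "a" => no
  Position 7: "c" => no
  Position 8: "b" => MATCH
  Position 9: "a" => no
  Position 10: "b" => MATCH
  Position 11: "c" => no
  Position 12: "b" => MATCH
  Position 13: "a" => no
Total occurrences: 5

5


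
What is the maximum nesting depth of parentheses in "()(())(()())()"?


Input: "()(())(()())()"
Tracking depth:
  Position 0 '(': depth becomes 1
  Position 1 ')': depth becomes 0
  Position 2 '(': depth becomes 1
  Position 3 '(': depth becomes 2
  Position 4 ')': depth becomes 1
  Position 5 ')': depth becomes 0
  Position 6 '(': depth becomes 1
  Position 7 '(': depth becomes 2
  Position 8 ')': depth becomes 1
  Position 9 '(': depth becomes 2
  Position 10 ')': depth becomes 1
  Position 11 ')': depth becomes 0
  Position 12 '(': depth becomes 1
  Position 13 ')': depth becomes 0
Maximum depth reached: 2

2


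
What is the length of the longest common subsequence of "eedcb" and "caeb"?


LCS of "eedcb" and "caeb"
DP table:
           c    a    e    b
      0    0    0    0    0
  e   0    0    0    1    1
  e   0    0    0    1    1
  d   0    0    0    1    1
  c   0    1    1    1    1
  b   0    1    1    1    2
LCS length = dp[5][4] = 2

2


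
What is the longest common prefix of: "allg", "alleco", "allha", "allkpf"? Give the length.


Words: allg, alleco, allha, allkpf
  Position 0: all 'a' => match
  Position 1: all 'l' => match
  Position 2: all 'l' => match
  Position 3: ('g', 'e', 'h', 'k') => mismatch, stop
LCP = "all" (length 3)

3


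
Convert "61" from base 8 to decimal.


Input: "61" in base 8
Positional expansion:
  Digit '6' (value 6) x 8^1 = 48
  Digit '1' (value 1) x 8^0 = 1
Sum = 49

49


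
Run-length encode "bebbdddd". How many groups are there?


Input: bebbdddd
Scanning for consecutive runs:
  Group 1: 'b' x 1 (positions 0-0)
  Group 2: 'e' x 1 (positions 1-1)
  Group 3: 'b' x 2 (positions 2-3)
  Group 4: 'd' x 4 (positions 4-7)
Total groups: 4

4


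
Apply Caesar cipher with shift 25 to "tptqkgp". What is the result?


Caesar cipher: shift "tptqkgp" by 25
  't' (pos 19) + 25 = pos 18 = 's'
  'p' (pos 15) + 25 = pos 14 = 'o'
  't' (pos 19) + 25 = pos 18 = 's'
  'q' (pos 16) + 25 = pos 15 = 'p'
  'k' (pos 10) + 25 = pos 9 = 'j'
  'g' (pos 6) + 25 = pos 5 = 'f'
  'p' (pos 15) + 25 = pos 14 = 'o'
Result: sospjfo

sospjfo


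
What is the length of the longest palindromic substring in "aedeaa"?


Input: "aedeaa"
Checking substrings for palindromes:
  [0:5] "aedea" (len 5) => palindrome
  [1:4] "ede" (len 3) => palindrome
  [4:6] "aa" (len 2) => palindrome
Longest palindromic substring: "aedea" with length 5

5


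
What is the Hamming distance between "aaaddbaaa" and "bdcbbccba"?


Comparing "aaaddbaaa" and "bdcbbccba" position by position:
  Position 0: 'a' vs 'b' => differ
  Position 1: 'a' vs 'd' => differ
  Position 2: 'a' vs 'c' => differ
  Position 3: 'd' vs 'b' => differ
  Position 4: 'd' vs 'b' => differ
  Position 5: 'b' vs 'c' => differ
  Position 6: 'a' vs 'c' => differ
  Position 7: 'a' vs 'b' => differ
  Position 8: 'a' vs 'a' => same
Total differences (Hamming distance): 8

8


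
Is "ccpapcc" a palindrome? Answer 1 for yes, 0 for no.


Input: ccpapcc
Reversed: ccpapcc
  Compare pos 0 ('c') with pos 6 ('c'): match
  Compare pos 1 ('c') with pos 5 ('c'): match
  Compare pos 2 ('p') with pos 4 ('p'): match
Result: palindrome

1


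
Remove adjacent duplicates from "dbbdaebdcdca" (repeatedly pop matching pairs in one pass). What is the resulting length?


Input: dbbdaebdcdca
Stack-based adjacent duplicate removal:
  Read 'd': push. Stack: d
  Read 'b': push. Stack: db
  Read 'b': matches stack top 'b' => pop. Stack: d
  Read 'd': matches stack top 'd' => pop. Stack: (empty)
  Read 'a': push. Stack: a
  Read 'e': push. Stack: ae
  Read 'b': push. Stack: aeb
  Read 'd': push. Stack: aebd
  Read 'c': push. Stack: aebdc
  Read 'd': push. Stack: aebdcd
  Read 'c': push. Stack: aebdcdc
  Read 'a': push. Stack: aebdcdca
Final stack: "aebdcdca" (length 8)

8


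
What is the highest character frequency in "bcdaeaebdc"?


Input: bcdaeaebdc
Character counts:
  'a': 2
  'b': 2
  'c': 2
  'd': 2
  'e': 2
Maximum frequency: 2

2


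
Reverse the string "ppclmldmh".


Input: ppclmldmh
Reading characters right to left:
  Position 8: 'h'
  Position 7: 'm'
  Position 6: 'd'
  Position 5: 'l'
  Position 4: 'm'
  Position 3: 'l'
  Position 2: 'c'
  Position 1: 'p'
  Position 0: 'p'
Reversed: hmdlmlcpp

hmdlmlcpp


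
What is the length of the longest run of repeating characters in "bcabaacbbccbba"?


Input: "bcabaacbbccbba"
Scanning for longest run:
  Position 1 ('c'): new char, reset run to 1
  Position 2 ('a'): new char, reset run to 1
  Position 3 ('b'): new char, reset run to 1
  Position 4 ('a'): new char, reset run to 1
  Position 5 ('a'): continues run of 'a', length=2
  Position 6 ('c'): new char, reset run to 1
  Position 7 ('b'): new char, reset run to 1
  Position 8 ('b'): continues run of 'b', length=2
  Position 9 ('c'): new char, reset run to 1
  Position 10 ('c'): continues run of 'c', length=2
  Position 11 ('b'): new char, reset run to 1
  Position 12 ('b'): continues run of 'b', length=2
  Position 13 ('a'): new char, reset run to 1
Longest run: 'a' with length 2

2


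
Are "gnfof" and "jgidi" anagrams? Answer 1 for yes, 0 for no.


Strings: "gnfof", "jgidi"
Sorted first:  ffgno
Sorted second: dgiij
Differ at position 0: 'f' vs 'd' => not anagrams

0


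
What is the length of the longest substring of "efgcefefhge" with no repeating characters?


Input: "efgcefefhge"
Sliding window (track last position of each char):
  Position 0 ('e'): window [0,0] length 1 -- new best
  Position 1 ('f'): window [0,1] length 2 -- new best
  Position 2 ('g'): window [0,2] length 3 -- new best
  Position 3 ('c'): window [0,3] length 4 -- new best
  Position 4 ('e'): repeat (last at 0), move window start to 1
  Position 4 ('e'): window [1,4] length 4
  Position 5 ('f'): repeat (last at 1), move window start to 2
  Position 5 ('f'): window [2,5] length 4
  Position 6 ('e'): repeat (last at 4), move window start to 5
  Position 6 ('e'): window [5,6] length 2
  Position 7 ('f'): repeat (last at 5), move window start to 6
  Position 7 ('f'): window [6,7] length 2
  Position 8 ('h'): window [6,8] length 3
  Position 9 ('g'): window [6,9] length 4
  Position 10 ('e'): repeat (last at 6), move window start to 7
  Position 10 ('e'): window [7,10] length 4
Longest substring with no repeats: "efgc" with length 4

4


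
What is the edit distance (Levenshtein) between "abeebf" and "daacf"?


Computing edit distance: "abeebf" -> "daacf"
DP table:
           d    a    a    c    f
      0    1    2    3    4    5
  a   1    1    1    2    3    4
  b   2    2    2    2    3    4
  e   3    3    3    3    3    4
  e   4    4    4    4    4    4
  b   5    5    5    5    5    5
  f   6    6    6    6    6    5
Edit distance = dp[6][5] = 5

5


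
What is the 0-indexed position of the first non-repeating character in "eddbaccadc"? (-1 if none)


Input: eddbaccadc
Character frequencies:
  'a': 2
  'b': 1
  'c': 3
  'd': 3
  'e': 1
Scanning left to right for freq == 1:
  Position 0 ('e'): unique! => answer = 0

0


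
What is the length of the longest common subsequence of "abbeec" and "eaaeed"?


LCS of "abbeec" and "eaaeed"
DP table:
           e    a    a    e    e    d
      0    0    0    0    0    0    0
  a   0    0    1    1    1    1    1
  b   0    0    1    1    1    1    1
  b   0    0    1    1    1    1    1
  e   0    1    1    1    2    2    2
  e   0    1    1    1    2    3    3
  c   0    1    1    1    2    3    3
LCS length = dp[6][6] = 3

3


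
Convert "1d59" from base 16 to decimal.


Input: "1d59" in base 16
Positional expansion:
  Digit '1' (value 1) x 16^3 = 4096
  Digit 'd' (value 13) x 16^2 = 3328
  Digit '5' (value 5) x 16^1 = 80
  Digit '9' (value 9) x 16^0 = 9
Sum = 7513

7513


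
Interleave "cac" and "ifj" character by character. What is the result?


Interleaving "cac" and "ifj":
  Position 0: 'c' from first, 'i' from second => "ci"
  Position 1: 'a' from first, 'f' from second => "af"
  Position 2: 'c' from first, 'j' from second => "cj"
Result: ciafcj

ciafcj


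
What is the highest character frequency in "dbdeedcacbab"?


Input: dbdeedcacbab
Character counts:
  'a': 2
  'b': 3
  'c': 2
  'd': 3
  'e': 2
Maximum frequency: 3

3


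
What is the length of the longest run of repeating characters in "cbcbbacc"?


Input: "cbcbbacc"
Scanning for longest run:
  Position 1 ('b'): new char, reset run to 1
  Position 2 ('c'): new char, reset run to 1
  Position 3 ('b'): new char, reset run to 1
  Position 4 ('b'): continues run of 'b', length=2
  Position 5 ('a'): new char, reset run to 1
  Position 6 ('c'): new char, reset run to 1
  Position 7 ('c'): continues run of 'c', length=2
Longest run: 'b' with length 2

2
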